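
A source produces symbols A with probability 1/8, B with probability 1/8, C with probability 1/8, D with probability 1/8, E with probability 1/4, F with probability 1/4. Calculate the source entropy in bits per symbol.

2.5 bits

Each probability is a power of 1/2, so log₂(1/p) is an integer.
H = Σ p·log₂(1/p) = 1/8·3 + 1/8·3 + 1/8·3 + 1/8·3 + 1/4·2 + 1/4·2 = 2.5 bits.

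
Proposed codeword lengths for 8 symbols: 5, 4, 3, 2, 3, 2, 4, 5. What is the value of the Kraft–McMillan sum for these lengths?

With common denominator 2^5 = 32: Σ 2^(−ℓᵢ) = 1/32 + 2/32 + 4/32 + 8/32 + 4/32 + 8/32 + 2/32 + 1/32 = 30/32 = 0.9375.

0.9375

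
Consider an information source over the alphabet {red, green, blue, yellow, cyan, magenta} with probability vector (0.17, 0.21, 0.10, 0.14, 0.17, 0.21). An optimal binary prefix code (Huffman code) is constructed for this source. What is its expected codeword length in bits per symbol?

2.58 bits/symbol

Repeatedly combine the two least-probable nodes; the expected code length is the sum of the merged weights.
merge 1/10 + 7/50 → 6/25
merge 17/100 + 17/100 → 17/50
merge 21/100 + 21/100 → 21/50
merge 6/25 + 17/50 → 29/50
merge 21/50 + 29/50 → 1
L = 6/25 + 17/50 + 21/50 + 29/50 + 1 = 129/50 = 2.58 bits/symbol.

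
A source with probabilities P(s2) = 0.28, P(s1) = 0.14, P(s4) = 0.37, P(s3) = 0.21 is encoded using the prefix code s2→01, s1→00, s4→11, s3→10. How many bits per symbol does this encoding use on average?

2 bits/symbol

L̄ = Σ pᵢ·ℓᵢ = 0.28·2 + 0.14·2 + 0.37·2 + 0.21·2 = 2 bits/symbol.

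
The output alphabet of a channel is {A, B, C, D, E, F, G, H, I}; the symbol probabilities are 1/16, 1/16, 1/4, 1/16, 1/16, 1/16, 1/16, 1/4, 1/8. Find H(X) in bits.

2.875 bits

Each probability is a power of 1/2, so log₂(1/p) is an integer.
H = Σ p·log₂(1/p) = 1/16·4 + 1/16·4 + 1/4·2 + 1/16·4 + 1/16·4 + 1/16·4 + 1/16·4 + 1/4·2 + 1/8·3 = 2.875 bits.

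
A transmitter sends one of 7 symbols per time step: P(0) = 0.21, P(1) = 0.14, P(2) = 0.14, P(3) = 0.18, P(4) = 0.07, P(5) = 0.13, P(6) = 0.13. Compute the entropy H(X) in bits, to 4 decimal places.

2.7462 bits

H = −Σ pᵢ log₂ pᵢ.
−0.21·log₂(0.21) = 0.4728
−0.14·log₂(0.14) = 0.3971
−0.14·log₂(0.14) = 0.3971
−0.18·log₂(0.18) = 0.4453
−0.07·log₂(0.07) = 0.2686
−0.13·log₂(0.13) = 0.3826
−0.13·log₂(0.13) = 0.3826
Sum ≈ 2.7462 → 2.7462 bits.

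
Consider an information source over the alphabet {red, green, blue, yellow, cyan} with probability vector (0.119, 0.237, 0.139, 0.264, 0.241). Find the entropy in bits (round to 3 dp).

2.255 bits

H = −Σ pᵢ log₂ pᵢ.
−0.119·log₂(0.119) = 0.3654
−0.237·log₂(0.237) = 0.4923
−0.139·log₂(0.139) = 0.3957
−0.264·log₂(0.264) = 0.5072
−0.241·log₂(0.241) = 0.4947
Sum ≈ 2.2554 → 2.255 bits.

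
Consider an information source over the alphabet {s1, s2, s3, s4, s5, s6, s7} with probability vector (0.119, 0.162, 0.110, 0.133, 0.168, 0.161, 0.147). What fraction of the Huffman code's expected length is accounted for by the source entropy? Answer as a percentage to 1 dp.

Entropy H = −Σ p log₂ p ≈ 2.7914 bits.
Huffman merges: 11/100+119/1000→229/1000; 133/1000+147/1000→7/25; 161/1000+81/500→323/1000; 21/125+229/1000→397/1000; 7/25+323/1000→603/1000; 397/1000+603/1000→1. L = 354/125 ≈ 2.8320.
Efficiency = H/L = 2.7914/2.8320 = 98.6%.

98.6%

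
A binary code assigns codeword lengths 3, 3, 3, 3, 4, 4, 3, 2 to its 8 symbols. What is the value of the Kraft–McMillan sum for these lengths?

1

With common denominator 2^4 = 16: Σ 2^(−ℓᵢ) = 2/16 + 2/16 + 2/16 + 2/16 + 1/16 + 1/16 + 2/16 + 4/16 = 16/16 = 1.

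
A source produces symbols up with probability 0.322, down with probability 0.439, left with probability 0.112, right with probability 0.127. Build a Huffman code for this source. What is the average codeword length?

1.8 bits/symbol

Repeatedly combine the two least-probable nodes; the expected code length is the sum of the merged weights.
merge 14/125 + 127/1000 → 239/1000
merge 239/1000 + 161/500 → 561/1000
merge 439/1000 + 561/1000 → 1
L = 239/1000 + 561/1000 + 1 = 9/5 = 1.8 bits/symbol.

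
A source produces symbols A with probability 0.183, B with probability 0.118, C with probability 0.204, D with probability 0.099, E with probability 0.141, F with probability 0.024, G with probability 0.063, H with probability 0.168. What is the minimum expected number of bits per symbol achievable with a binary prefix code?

Repeatedly combine the two least-probable nodes; the expected code length is the sum of the merged weights.
merge 3/125 + 63/1000 → 87/1000
merge 87/1000 + 99/1000 → 93/500
merge 59/500 + 141/1000 → 259/1000
merge 21/125 + 183/1000 → 351/1000
merge 93/500 + 51/250 → 39/100
merge 259/1000 + 351/1000 → 61/100
merge 39/100 + 61/100 → 1
L = 87/1000 + 93/500 + 259/1000 + 351/1000 + 39/100 + 61/100 + 1 = 2883/1000 = 2.883 bits/symbol.

2.883 bits/symbol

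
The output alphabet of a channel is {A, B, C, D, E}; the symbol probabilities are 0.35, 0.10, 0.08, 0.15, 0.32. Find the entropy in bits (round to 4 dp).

2.0904 bits

H = −Σ pᵢ log₂ pᵢ.
−0.35·log₂(0.35) = 0.5301
−0.10·log₂(0.10) = 0.3322
−0.08·log₂(0.08) = 0.2915
−0.15·log₂(0.15) = 0.4105
−0.32·log₂(0.32) = 0.5260
Sum ≈ 2.0904 → 2.0904 bits.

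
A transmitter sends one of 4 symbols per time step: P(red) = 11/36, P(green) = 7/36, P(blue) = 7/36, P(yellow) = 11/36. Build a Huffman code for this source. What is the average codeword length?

Repeatedly combine the two least-probable nodes; the expected code length is the sum of the merged weights.
merge 7/36 + 7/36 → 7/18
merge 11/36 + 11/36 → 11/18
merge 7/18 + 11/18 → 1
L = 7/18 + 11/18 + 1 = 2 bits/symbol.

2 bits/symbol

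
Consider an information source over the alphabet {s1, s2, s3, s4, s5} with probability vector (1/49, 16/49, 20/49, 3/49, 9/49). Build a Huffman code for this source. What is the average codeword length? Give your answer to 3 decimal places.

Repeatedly combine the two least-probable nodes; the expected code length is the sum of the merged weights.
merge 1/49 + 3/49 → 4/49
merge 4/49 + 9/49 → 13/49
merge 13/49 + 16/49 → 29/49
merge 20/49 + 29/49 → 1
L = 4/49 + 13/49 + 29/49 + 1 = 95/49 ≈ 1.939 bits/symbol.

1.939 bits/symbol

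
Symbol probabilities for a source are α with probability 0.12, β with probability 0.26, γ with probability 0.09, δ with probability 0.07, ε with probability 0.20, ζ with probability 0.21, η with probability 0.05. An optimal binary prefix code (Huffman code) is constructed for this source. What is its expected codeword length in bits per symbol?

2.65 bits/symbol

Repeatedly combine the two least-probable nodes; the expected code length is the sum of the merged weights.
merge 1/20 + 7/100 → 3/25
merge 9/100 + 3/25 → 21/100
merge 3/25 + 1/5 → 8/25
merge 21/100 + 21/100 → 21/50
merge 13/50 + 8/25 → 29/50
merge 21/50 + 29/50 → 1
L = 3/25 + 21/100 + 8/25 + 21/50 + 29/50 + 1 = 53/20 = 2.65 bits/symbol.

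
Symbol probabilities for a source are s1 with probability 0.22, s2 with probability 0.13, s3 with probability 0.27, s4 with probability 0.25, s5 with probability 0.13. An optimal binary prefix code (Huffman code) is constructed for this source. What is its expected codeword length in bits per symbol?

Repeatedly combine the two least-probable nodes; the expected code length is the sum of the merged weights.
merge 13/100 + 13/100 → 13/50
merge 11/50 + 1/4 → 47/100
merge 13/50 + 27/100 → 53/100
merge 47/100 + 53/100 → 1
L = 13/50 + 47/100 + 53/100 + 1 = 113/50 = 2.26 bits/symbol.

2.26 bits/symbol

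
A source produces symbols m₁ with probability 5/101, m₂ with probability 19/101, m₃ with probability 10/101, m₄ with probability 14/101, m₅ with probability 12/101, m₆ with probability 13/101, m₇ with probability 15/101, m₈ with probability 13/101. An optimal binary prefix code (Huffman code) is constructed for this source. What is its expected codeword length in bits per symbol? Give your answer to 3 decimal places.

2.960 bits/symbol

Repeatedly combine the two least-probable nodes; the expected code length is the sum of the merged weights.
merge 5/101 + 10/101 → 15/101
merge 12/101 + 13/101 → 25/101
merge 13/101 + 14/101 → 27/101
merge 15/101 + 15/101 → 30/101
merge 19/101 + 25/101 → 44/101
merge 27/101 + 30/101 → 57/101
merge 44/101 + 57/101 → 1
L = 15/101 + 25/101 + 27/101 + 30/101 + 44/101 + 57/101 + 1 = 299/101 ≈ 2.960 bits/symbol.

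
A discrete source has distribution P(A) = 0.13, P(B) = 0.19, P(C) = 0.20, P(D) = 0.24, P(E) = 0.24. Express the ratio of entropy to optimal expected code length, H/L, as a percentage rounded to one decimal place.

Entropy H = −Σ p log₂ p ≈ 2.2905 bits.
Huffman merges: 13/100+19/100→8/25; 1/5+6/25→11/25; 6/25+8/25→14/25; 11/25+14/25→1. L = 58/25 ≈ 2.3200.
Efficiency = H/L = 2.2905/2.3200 = 98.7%.

98.7%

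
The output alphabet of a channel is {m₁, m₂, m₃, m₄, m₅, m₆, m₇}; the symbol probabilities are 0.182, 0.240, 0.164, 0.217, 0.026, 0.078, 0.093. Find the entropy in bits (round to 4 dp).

2.5902 bits

H = −Σ pᵢ log₂ pᵢ.
−0.182·log₂(0.182) = 0.4474
−0.240·log₂(0.240) = 0.4941
−0.164·log₂(0.164) = 0.4278
−0.217·log₂(0.217) = 0.4783
−0.026·log₂(0.026) = 0.1369
−0.078·log₂(0.078) = 0.2871
−0.093·log₂(0.093) = 0.3187
Sum ≈ 2.5902 → 2.5902 bits.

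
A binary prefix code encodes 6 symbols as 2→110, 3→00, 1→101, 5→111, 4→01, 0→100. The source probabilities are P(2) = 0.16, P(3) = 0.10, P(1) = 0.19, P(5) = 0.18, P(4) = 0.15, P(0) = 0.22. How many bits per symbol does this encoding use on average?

2.75 bits/symbol

L̄ = Σ pᵢ·ℓᵢ = 0.16·3 + 0.10·2 + 0.19·3 + 0.18·3 + 0.15·2 + 0.22·3 = 2.75 bits/symbol.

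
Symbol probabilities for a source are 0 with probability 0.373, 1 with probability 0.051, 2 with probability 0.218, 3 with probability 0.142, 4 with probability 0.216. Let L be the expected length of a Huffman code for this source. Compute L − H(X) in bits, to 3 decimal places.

0.087 bits

Entropy H = −Σ p log₂ p ≈ 2.1062 bits.
Huffman merges: 51/1000+71/500→193/1000; 193/1000+27/125→409/1000; 109/500+373/1000→591/1000; 409/1000+591/1000→1. L = 2193/1000 ≈ 2.1930.
L − H = 2.1930 − 2.1062 = 0.087 bits.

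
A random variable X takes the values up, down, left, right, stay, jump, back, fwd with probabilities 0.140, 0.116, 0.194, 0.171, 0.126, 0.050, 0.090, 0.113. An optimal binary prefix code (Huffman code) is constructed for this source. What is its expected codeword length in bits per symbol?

Repeatedly combine the two least-probable nodes; the expected code length is the sum of the merged weights.
merge 1/20 + 9/100 → 7/50
merge 113/1000 + 29/250 → 229/1000
merge 63/500 + 7/50 → 133/500
merge 7/50 + 171/1000 → 311/1000
merge 97/500 + 229/1000 → 423/1000
merge 133/500 + 311/1000 → 577/1000
merge 423/1000 + 577/1000 → 1
L = 7/50 + 229/1000 + 133/500 + 311/1000 + 423/1000 + 577/1000 + 1 = 1473/500 = 2.946 bits/symbol.

2.946 bits/symbol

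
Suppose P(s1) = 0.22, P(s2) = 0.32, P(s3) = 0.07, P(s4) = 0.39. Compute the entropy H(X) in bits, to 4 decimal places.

1.8050 bits

H = −Σ pᵢ log₂ pᵢ.
−0.22·log₂(0.22) = 0.4806
−0.32·log₂(0.32) = 0.5260
−0.07·log₂(0.07) = 0.2686
−0.39·log₂(0.39) = 0.5298
Sum ≈ 1.8050 → 1.8050 bits.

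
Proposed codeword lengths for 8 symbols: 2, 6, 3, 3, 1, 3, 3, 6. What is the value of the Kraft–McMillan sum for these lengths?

1.28125

With common denominator 2^6 = 64: Σ 2^(−ℓᵢ) = 16/64 + 1/64 + 8/64 + 8/64 + 32/64 + 8/64 + 8/64 + 1/64 = 82/64 = 1.28125.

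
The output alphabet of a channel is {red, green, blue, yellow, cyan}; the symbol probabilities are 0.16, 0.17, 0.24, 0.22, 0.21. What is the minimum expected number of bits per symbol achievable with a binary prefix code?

Repeatedly combine the two least-probable nodes; the expected code length is the sum of the merged weights.
merge 4/25 + 17/100 → 33/100
merge 21/100 + 11/50 → 43/100
merge 6/25 + 33/100 → 57/100
merge 43/100 + 57/100 → 1
L = 33/100 + 43/100 + 57/100 + 1 = 233/100 = 2.33 bits/symbol.

2.33 bits/symbol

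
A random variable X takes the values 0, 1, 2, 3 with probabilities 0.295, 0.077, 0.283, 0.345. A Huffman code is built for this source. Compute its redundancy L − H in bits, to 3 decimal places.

Entropy H = −Σ p log₂ p ≈ 1.8494 bits.
Huffman merges: 77/1000+283/1000→9/25; 59/200+69/200→16/25; 9/25+16/25→1. L = 2 ≈ 2.0000.
L − H = 2.0000 − 1.8494 = 0.151 bits.

0.151 bits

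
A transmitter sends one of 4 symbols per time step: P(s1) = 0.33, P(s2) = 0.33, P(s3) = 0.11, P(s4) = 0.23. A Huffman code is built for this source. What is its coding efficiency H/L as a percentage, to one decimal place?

94.7%

Entropy H = −Σ p log₂ p ≈ 1.8936 bits.
Huffman merges: 11/100+23/100→17/50; 33/100+33/100→33/50; 17/50+33/50→1. L = 2 ≈ 2.0000.
Efficiency = H/L = 1.8936/2.0000 = 94.7%.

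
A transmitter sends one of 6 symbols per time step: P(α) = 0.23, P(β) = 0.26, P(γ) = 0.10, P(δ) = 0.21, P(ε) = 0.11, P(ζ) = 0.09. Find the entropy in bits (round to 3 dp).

2.461 bits

H = −Σ pᵢ log₂ pᵢ.
−0.23·log₂(0.23) = 0.4877
−0.26·log₂(0.26) = 0.5053
−0.10·log₂(0.10) = 0.3322
−0.21·log₂(0.21) = 0.4728
−0.11·log₂(0.11) = 0.3503
−0.09·log₂(0.09) = 0.3127
Sum ≈ 2.4609 → 2.461 bits.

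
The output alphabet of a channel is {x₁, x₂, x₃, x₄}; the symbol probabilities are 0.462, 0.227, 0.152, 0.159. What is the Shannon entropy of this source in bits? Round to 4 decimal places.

1.8352 bits

H = −Σ pᵢ log₂ pᵢ.
−0.462·log₂(0.462) = 0.5147
−0.227·log₂(0.227) = 0.4856
−0.152·log₂(0.152) = 0.4131
−0.159·log₂(0.159) = 0.4218
Sum ≈ 1.8352 → 1.8352 bits.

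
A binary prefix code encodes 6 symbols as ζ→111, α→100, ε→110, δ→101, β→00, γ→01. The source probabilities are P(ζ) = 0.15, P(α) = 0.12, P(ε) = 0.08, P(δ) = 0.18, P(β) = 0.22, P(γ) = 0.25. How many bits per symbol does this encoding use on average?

2.53 bits/symbol

L̄ = Σ pᵢ·ℓᵢ = 0.15·3 + 0.12·3 + 0.08·3 + 0.18·3 + 0.22·2 + 0.25·2 = 2.53 bits/symbol.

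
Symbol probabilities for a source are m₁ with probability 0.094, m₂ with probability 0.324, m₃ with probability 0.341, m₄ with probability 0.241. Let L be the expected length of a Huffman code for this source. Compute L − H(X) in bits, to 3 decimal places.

0.123 bits

Entropy H = −Σ p log₂ p ≈ 1.8715 bits.
Huffman merges: 47/500+241/1000→67/200; 81/250+67/200→659/1000; 341/1000+659/1000→1. L = 997/500 ≈ 1.9940.
L − H = 1.9940 − 1.8715 = 0.123 bits.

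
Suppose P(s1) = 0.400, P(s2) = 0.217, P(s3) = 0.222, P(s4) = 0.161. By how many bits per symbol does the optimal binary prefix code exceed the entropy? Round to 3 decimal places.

Entropy H = −Σ p log₂ p ≈ 1.9133 bits.
Huffman merges: 161/1000+217/1000→189/500; 111/500+189/500→3/5; 2/5+3/5→1. L = 989/500 ≈ 1.9780.
L − H = 1.9780 − 1.9133 = 0.065 bits.

0.065 bits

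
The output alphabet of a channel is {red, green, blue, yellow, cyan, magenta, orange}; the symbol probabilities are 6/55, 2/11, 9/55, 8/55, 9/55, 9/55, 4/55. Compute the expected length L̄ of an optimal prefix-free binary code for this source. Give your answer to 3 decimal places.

Repeatedly combine the two least-probable nodes; the expected code length is the sum of the merged weights.
merge 4/55 + 6/55 → 2/11
merge 8/55 + 9/55 → 17/55
merge 9/55 + 9/55 → 18/55
merge 2/11 + 2/11 → 4/11
merge 17/55 + 18/55 → 7/11
merge 4/11 + 7/11 → 1
L = 2/11 + 17/55 + 18/55 + 4/11 + 7/11 + 1 = 31/11 ≈ 2.818 bits/symbol.

2.818 bits/symbol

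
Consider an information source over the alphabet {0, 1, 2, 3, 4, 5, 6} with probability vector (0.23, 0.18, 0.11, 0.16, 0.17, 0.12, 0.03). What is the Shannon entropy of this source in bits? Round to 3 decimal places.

2.660 bits

H = −Σ pᵢ log₂ pᵢ.
−0.23·log₂(0.23) = 0.4877
−0.18·log₂(0.18) = 0.4453
−0.11·log₂(0.11) = 0.3503
−0.16·log₂(0.16) = 0.4230
−0.17·log₂(0.17) = 0.4346
−0.12·log₂(0.12) = 0.3671
−0.03·log₂(0.03) = 0.1518
Sum ≈ 2.6597 → 2.660 bits.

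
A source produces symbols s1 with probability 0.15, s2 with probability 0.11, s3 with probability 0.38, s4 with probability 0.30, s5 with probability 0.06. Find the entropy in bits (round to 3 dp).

2.056 bits

H = −Σ pᵢ log₂ pᵢ.
−0.15·log₂(0.15) = 0.4105
−0.11·log₂(0.11) = 0.3503
−0.38·log₂(0.38) = 0.5305
−0.30·log₂(0.30) = 0.5211
−0.06·log₂(0.06) = 0.2435
Sum ≈ 2.0559 → 2.056 bits.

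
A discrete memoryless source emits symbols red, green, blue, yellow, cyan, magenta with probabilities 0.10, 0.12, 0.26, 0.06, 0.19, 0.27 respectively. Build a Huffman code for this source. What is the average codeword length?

Repeatedly combine the two least-probable nodes; the expected code length is the sum of the merged weights.
merge 3/50 + 1/10 → 4/25
merge 3/25 + 4/25 → 7/25
merge 19/100 + 13/50 → 9/20
merge 27/100 + 7/25 → 11/20
merge 9/20 + 11/20 → 1
L = 4/25 + 7/25 + 9/20 + 11/20 + 1 = 61/25 = 2.44 bits/symbol.

2.44 bits/symbol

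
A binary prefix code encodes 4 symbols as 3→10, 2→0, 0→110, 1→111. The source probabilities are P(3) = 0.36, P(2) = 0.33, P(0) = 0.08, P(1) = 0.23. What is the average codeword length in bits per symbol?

L̄ = Σ pᵢ·ℓᵢ = 0.36·2 + 0.33·1 + 0.08·3 + 0.23·3 = 1.98 bits/symbol.

1.98 bits/symbol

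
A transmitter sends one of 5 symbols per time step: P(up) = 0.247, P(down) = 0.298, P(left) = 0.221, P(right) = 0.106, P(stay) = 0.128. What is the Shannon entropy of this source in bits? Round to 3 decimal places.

H = −Σ pᵢ log₂ pᵢ.
−0.247·log₂(0.247) = 0.4983
−0.298·log₂(0.298) = 0.5205
−0.221·log₂(0.221) = 0.4813
−0.106·log₂(0.106) = 0.3432
−0.128·log₂(0.128) = 0.3796
Sum ≈ 2.2229 → 2.223 bits.

2.223 bits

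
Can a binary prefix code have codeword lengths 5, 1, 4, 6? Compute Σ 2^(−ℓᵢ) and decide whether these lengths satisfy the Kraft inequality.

0.609375; yes

With common denominator 2^6 = 64: Σ 2^(−ℓᵢ) = 2/64 + 32/64 + 4/64 + 1/64 = 39/64 = 0.609375.
Kraft's inequality requires Σ ≤ 1; here Σ = 0.609375 ≤ 1, so such a prefix code exists.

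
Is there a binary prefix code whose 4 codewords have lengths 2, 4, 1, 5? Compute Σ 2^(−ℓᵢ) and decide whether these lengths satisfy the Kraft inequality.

0.84375; yes

With common denominator 2^5 = 32: Σ 2^(−ℓᵢ) = 8/32 + 2/32 + 16/32 + 1/32 = 27/32 = 0.84375.
Kraft's inequality requires Σ ≤ 1; here Σ = 0.84375 ≤ 1, so such a prefix code exists.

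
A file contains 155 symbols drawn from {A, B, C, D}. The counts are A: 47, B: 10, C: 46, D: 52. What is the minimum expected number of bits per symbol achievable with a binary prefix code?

2 bits/symbol

Probabilities are the counts divided by 155.
Repeatedly combine the two least-probable nodes; the expected code length is the sum of the merged weights.
merge 2/31 + 46/155 → 56/155
merge 47/155 + 52/155 → 99/155
merge 56/155 + 99/155 → 1
L = 56/155 + 99/155 + 1 = 2 bits/symbol.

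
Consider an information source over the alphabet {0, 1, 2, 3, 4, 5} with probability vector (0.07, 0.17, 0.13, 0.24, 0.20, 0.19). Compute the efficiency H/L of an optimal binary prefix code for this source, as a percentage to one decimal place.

Entropy H = −Σ p log₂ p ≈ 2.4995 bits.
Huffman merges: 7/100+13/100→1/5; 17/100+19/100→9/25; 1/5+1/5→2/5; 6/25+9/25→3/5; 2/5+3/5→1. L = 64/25 ≈ 2.5600.
Efficiency = H/L = 2.4995/2.5600 = 97.6%.

97.6%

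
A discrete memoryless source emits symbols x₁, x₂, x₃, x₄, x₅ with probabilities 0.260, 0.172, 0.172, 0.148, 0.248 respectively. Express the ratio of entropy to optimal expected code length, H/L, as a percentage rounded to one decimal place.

Entropy H = −Σ p log₂ p ≈ 2.2857 bits.
Huffman merges: 37/250+43/250→8/25; 43/250+31/125→21/50; 13/50+8/25→29/50; 21/50+29/50→1. L = 58/25 ≈ 2.3200.
Efficiency = H/L = 2.2857/2.3200 = 98.5%.

98.5%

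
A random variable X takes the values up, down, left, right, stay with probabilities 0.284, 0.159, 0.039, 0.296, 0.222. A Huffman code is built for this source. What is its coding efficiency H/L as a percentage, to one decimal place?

Entropy H = −Σ p log₂ p ≈ 2.1220 bits.
Huffman merges: 39/1000+159/1000→99/500; 99/500+111/500→21/50; 71/250+37/125→29/50; 21/50+29/50→1. L = 1099/500 ≈ 2.1980.
Efficiency = H/L = 2.1220/2.1980 = 96.5%.

96.5%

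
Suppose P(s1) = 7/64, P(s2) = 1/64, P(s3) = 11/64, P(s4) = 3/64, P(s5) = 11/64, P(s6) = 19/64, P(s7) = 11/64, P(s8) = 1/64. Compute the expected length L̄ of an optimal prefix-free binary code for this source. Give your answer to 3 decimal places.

Repeatedly combine the two least-probable nodes; the expected code length is the sum of the merged weights.
merge 1/64 + 1/64 → 1/32
merge 1/32 + 3/64 → 5/64
merge 5/64 + 7/64 → 3/16
merge 11/64 + 11/64 → 11/32
merge 11/64 + 3/16 → 23/64
merge 19/64 + 11/32 → 41/64
merge 23/64 + 41/64 → 1
L = 1/32 + 5/64 + 3/16 + 11/32 + 23/64 + 41/64 + 1 = 169/64 ≈ 2.641 bits/symbol.

2.641 bits/symbol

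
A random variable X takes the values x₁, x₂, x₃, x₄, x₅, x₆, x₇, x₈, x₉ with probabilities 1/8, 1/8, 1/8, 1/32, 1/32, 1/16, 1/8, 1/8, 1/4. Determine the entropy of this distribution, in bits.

Each probability is a power of 1/2, so log₂(1/p) is an integer.
H = Σ p·log₂(1/p) = 1/8·3 + 1/8·3 + 1/8·3 + 1/32·5 + 1/32·5 + 1/16·4 + 1/8·3 + 1/8·3 + 1/4·2 = 2.9375 bits.

2.9375 bits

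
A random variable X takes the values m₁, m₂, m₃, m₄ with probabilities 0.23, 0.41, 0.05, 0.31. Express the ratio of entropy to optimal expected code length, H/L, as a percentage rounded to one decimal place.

93.8%

Entropy H = −Σ p log₂ p ≈ 1.7549 bits.
Huffman merges: 1/20+23/100→7/25; 7/25+31/100→59/100; 41/100+59/100→1. L = 187/100 ≈ 1.8700.
Efficiency = H/L = 1.7549/1.8700 = 93.8%.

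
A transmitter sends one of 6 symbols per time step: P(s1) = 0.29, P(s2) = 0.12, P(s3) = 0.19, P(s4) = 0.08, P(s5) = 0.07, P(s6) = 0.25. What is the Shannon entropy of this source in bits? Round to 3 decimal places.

H = −Σ pᵢ log₂ pᵢ.
−0.29·log₂(0.29) = 0.5179
−0.12·log₂(0.12) = 0.3671
−0.19·log₂(0.19) = 0.4552
−0.08·log₂(0.08) = 0.2915
−0.07·log₂(0.07) = 0.2686
−0.25·log₂(0.25) = 0.5000
Sum ≈ 2.4003 → 2.400 bits.

2.400 bits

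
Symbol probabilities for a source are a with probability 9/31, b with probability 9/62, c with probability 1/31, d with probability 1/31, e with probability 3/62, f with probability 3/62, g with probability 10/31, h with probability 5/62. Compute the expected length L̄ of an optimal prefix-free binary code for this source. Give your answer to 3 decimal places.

2.548 bits/symbol

Repeatedly combine the two least-probable nodes; the expected code length is the sum of the merged weights.
merge 1/31 + 1/31 → 2/31
merge 3/62 + 3/62 → 3/31
merge 2/31 + 5/62 → 9/62
merge 3/31 + 9/62 → 15/62
merge 9/62 + 15/62 → 12/31
merge 9/31 + 10/31 → 19/31
merge 12/31 + 19/31 → 1
L = 2/31 + 3/31 + 9/62 + 15/62 + 12/31 + 19/31 + 1 = 79/31 ≈ 2.548 bits/symbol.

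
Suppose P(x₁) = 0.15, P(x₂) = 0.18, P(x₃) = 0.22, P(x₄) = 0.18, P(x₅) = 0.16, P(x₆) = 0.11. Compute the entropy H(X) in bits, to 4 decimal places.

H = −Σ pᵢ log₂ pᵢ.
−0.15·log₂(0.15) = 0.4105
−0.18·log₂(0.18) = 0.4453
−0.22·log₂(0.22) = 0.4806
−0.18·log₂(0.18) = 0.4453
−0.16·log₂(0.16) = 0.4230
−0.11·log₂(0.11) = 0.3503
Sum ≈ 2.5550 → 2.5550 bits.

2.5550 bits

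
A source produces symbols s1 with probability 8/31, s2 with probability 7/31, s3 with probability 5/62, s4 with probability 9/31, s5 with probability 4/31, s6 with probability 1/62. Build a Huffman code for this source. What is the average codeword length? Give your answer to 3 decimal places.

2.323 bits/symbol

Repeatedly combine the two least-probable nodes; the expected code length is the sum of the merged weights.
merge 1/62 + 5/62 → 3/31
merge 3/31 + 4/31 → 7/31
merge 7/31 + 7/31 → 14/31
merge 8/31 + 9/31 → 17/31
merge 14/31 + 17/31 → 1
L = 3/31 + 7/31 + 14/31 + 17/31 + 1 = 72/31 ≈ 2.323 bits/symbol.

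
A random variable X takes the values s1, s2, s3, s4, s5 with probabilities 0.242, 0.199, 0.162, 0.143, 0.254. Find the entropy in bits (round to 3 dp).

2.288 bits

H = −Σ pᵢ log₂ pᵢ.
−0.242·log₂(0.242) = 0.4954
−0.199·log₂(0.199) = 0.4635
−0.162·log₂(0.162) = 0.4254
−0.143·log₂(0.143) = 0.4012
−0.254·log₂(0.254) = 0.5022
Sum ≈ 2.2877 → 2.288 bits.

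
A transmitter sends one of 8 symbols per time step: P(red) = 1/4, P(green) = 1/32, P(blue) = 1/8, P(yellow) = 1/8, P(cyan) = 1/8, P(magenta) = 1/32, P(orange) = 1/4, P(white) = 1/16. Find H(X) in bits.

2.6875 bits

Each probability is a power of 1/2, so log₂(1/p) is an integer.
H = Σ p·log₂(1/p) = 1/4·2 + 1/32·5 + 1/8·3 + 1/8·3 + 1/8·3 + 1/32·5 + 1/4·2 + 1/16·4 = 2.6875 bits.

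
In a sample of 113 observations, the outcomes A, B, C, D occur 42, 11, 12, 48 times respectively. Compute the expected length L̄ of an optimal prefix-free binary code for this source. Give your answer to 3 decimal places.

Probabilities are the counts divided by 113.
Repeatedly combine the two least-probable nodes; the expected code length is the sum of the merged weights.
merge 11/113 + 12/113 → 23/113
merge 23/113 + 42/113 → 65/113
merge 48/113 + 65/113 → 1
L = 23/113 + 65/113 + 1 = 201/113 ≈ 1.779 bits/symbol.

1.779 bits/symbol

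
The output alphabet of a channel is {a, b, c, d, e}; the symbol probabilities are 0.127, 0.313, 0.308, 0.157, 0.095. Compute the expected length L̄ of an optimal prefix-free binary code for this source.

2.222 bits/symbol

Repeatedly combine the two least-probable nodes; the expected code length is the sum of the merged weights.
merge 19/200 + 127/1000 → 111/500
merge 157/1000 + 111/500 → 379/1000
merge 77/250 + 313/1000 → 621/1000
merge 379/1000 + 621/1000 → 1
L = 111/500 + 379/1000 + 621/1000 + 1 = 1111/500 = 2.222 bits/symbol.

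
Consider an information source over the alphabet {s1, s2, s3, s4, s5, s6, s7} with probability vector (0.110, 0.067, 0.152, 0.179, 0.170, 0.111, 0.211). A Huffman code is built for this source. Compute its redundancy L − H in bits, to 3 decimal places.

0.058 bits

Entropy H = −Σ p log₂ p ≈ 2.7292 bits.
Huffman merges: 67/1000+11/100→177/1000; 111/1000+19/125→263/1000; 17/100+177/1000→347/1000; 179/1000+211/1000→39/100; 263/1000+347/1000→61/100; 39/100+61/100→1. L = 2787/1000 ≈ 2.7870.
L − H = 2.7870 − 2.7292 = 0.058 bits.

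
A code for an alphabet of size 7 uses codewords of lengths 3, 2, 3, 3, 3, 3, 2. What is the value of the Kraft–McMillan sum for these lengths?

1.125

With common denominator 2^3 = 8: Σ 2^(−ℓᵢ) = 1/8 + 2/8 + 1/8 + 1/8 + 1/8 + 1/8 + 2/8 = 9/8 = 1.125.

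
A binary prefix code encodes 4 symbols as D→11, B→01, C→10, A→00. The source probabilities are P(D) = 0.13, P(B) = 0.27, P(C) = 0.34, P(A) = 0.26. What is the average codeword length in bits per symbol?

2 bits/symbol

L̄ = Σ pᵢ·ℓᵢ = 0.13·2 + 0.27·2 + 0.34·2 + 0.26·2 = 2 bits/symbol.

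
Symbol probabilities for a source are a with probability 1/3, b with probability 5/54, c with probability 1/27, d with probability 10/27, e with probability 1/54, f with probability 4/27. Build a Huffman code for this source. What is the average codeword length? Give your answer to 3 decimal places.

Repeatedly combine the two least-probable nodes; the expected code length is the sum of the merged weights.
merge 1/54 + 1/27 → 1/18
merge 1/18 + 5/54 → 4/27
merge 4/27 + 4/27 → 8/27
merge 8/27 + 1/3 → 17/27
merge 10/27 + 17/27 → 1
L = 1/18 + 4/27 + 8/27 + 17/27 + 1 = 115/54 ≈ 2.130 bits/symbol.

2.130 bits/symbol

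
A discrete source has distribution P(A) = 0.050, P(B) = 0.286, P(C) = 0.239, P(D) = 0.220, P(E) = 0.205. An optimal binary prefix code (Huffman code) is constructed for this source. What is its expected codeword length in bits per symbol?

2.255 bits/symbol

Repeatedly combine the two least-probable nodes; the expected code length is the sum of the merged weights.
merge 1/20 + 41/200 → 51/200
merge 11/50 + 239/1000 → 459/1000
merge 51/200 + 143/500 → 541/1000
merge 459/1000 + 541/1000 → 1
L = 51/200 + 459/1000 + 541/1000 + 1 = 451/200 = 2.255 bits/symbol.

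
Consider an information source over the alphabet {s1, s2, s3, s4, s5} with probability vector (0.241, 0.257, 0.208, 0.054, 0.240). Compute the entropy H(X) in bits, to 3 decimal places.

2.191 bits

H = −Σ pᵢ log₂ pᵢ.
−0.241·log₂(0.241) = 0.4947
−0.257·log₂(0.257) = 0.5038
−0.208·log₂(0.208) = 0.4712
−0.054·log₂(0.054) = 0.2274
−0.240·log₂(0.240) = 0.4941
Sum ≈ 2.1912 → 2.191 bits.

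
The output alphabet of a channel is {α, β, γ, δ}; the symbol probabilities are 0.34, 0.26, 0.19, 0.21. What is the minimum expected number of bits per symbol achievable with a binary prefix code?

Repeatedly combine the two least-probable nodes; the expected code length is the sum of the merged weights.
merge 19/100 + 21/100 → 2/5
merge 13/50 + 17/50 → 3/5
merge 2/5 + 3/5 → 1
L = 2/5 + 3/5 + 1 = 2 bits/symbol.

2 bits/symbol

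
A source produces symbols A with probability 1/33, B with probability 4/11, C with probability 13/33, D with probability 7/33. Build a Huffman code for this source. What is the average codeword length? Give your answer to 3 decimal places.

Repeatedly combine the two least-probable nodes; the expected code length is the sum of the merged weights.
merge 1/33 + 7/33 → 8/33
merge 8/33 + 4/11 → 20/33
merge 13/33 + 20/33 → 1
L = 8/33 + 20/33 + 1 = 61/33 ≈ 1.848 bits/symbol.

1.848 bits/symbol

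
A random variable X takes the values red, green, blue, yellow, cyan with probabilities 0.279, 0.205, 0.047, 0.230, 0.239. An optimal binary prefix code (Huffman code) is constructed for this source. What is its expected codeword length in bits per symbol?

Repeatedly combine the two least-probable nodes; the expected code length is the sum of the merged weights.
merge 47/1000 + 41/200 → 63/250
merge 23/100 + 239/1000 → 469/1000
merge 63/250 + 279/1000 → 531/1000
merge 469/1000 + 531/1000 → 1
L = 63/250 + 469/1000 + 531/1000 + 1 = 563/250 = 2.252 bits/symbol.

2.252 bits/symbol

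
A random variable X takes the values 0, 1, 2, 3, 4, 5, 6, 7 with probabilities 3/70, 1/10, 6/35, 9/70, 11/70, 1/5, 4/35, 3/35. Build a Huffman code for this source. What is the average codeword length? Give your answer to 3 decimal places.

Repeatedly combine the two least-probable nodes; the expected code length is the sum of the merged weights.
merge 3/70 + 3/35 → 9/70
merge 1/10 + 4/35 → 3/14
merge 9/70 + 9/70 → 9/35
merge 11/70 + 6/35 → 23/70
merge 1/5 + 3/14 → 29/70
merge 9/35 + 23/70 → 41/70
merge 29/70 + 41/70 → 1
L = 9/70 + 3/14 + 9/35 + 23/70 + 29/70 + 41/70 + 1 = 41/14 ≈ 2.929 bits/symbol.

2.929 bits/symbol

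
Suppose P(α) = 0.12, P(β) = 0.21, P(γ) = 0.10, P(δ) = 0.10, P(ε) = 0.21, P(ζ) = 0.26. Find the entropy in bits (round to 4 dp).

2.4824 bits

H = −Σ pᵢ log₂ pᵢ.
−0.12·log₂(0.12) = 0.3671
−0.21·log₂(0.21) = 0.4728
−0.10·log₂(0.10) = 0.3322
−0.10·log₂(0.10) = 0.3322
−0.21·log₂(0.21) = 0.4728
−0.26·log₂(0.26) = 0.5053
Sum ≈ 2.4824 → 2.4824 bits.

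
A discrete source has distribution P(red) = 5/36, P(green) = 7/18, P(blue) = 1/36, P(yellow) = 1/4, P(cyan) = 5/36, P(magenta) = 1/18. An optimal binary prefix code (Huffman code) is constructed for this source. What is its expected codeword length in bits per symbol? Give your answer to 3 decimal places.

Repeatedly combine the two least-probable nodes; the expected code length is the sum of the merged weights.
merge 1/36 + 1/18 → 1/12
merge 1/12 + 5/36 → 2/9
merge 5/36 + 2/9 → 13/36
merge 1/4 + 13/36 → 11/18
merge 7/18 + 11/18 → 1
L = 1/12 + 2/9 + 13/36 + 11/18 + 1 = 41/18 ≈ 2.278 bits/symbol.

2.278 bits/symbol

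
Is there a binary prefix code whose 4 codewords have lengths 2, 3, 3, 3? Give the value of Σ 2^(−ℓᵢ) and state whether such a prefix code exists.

0.625; yes

With common denominator 2^3 = 8: Σ 2^(−ℓᵢ) = 2/8 + 1/8 + 1/8 + 1/8 = 5/8 = 0.625.
Kraft's inequality requires Σ ≤ 1; here Σ = 0.625 ≤ 1, so such a prefix code exists.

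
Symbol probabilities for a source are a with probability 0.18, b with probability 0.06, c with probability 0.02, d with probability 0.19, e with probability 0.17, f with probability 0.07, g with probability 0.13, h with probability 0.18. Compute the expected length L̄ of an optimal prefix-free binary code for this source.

2.86 bits/symbol

Repeatedly combine the two least-probable nodes; the expected code length is the sum of the merged weights.
merge 1/50 + 3/50 → 2/25
merge 7/100 + 2/25 → 3/20
merge 13/100 + 3/20 → 7/25
merge 17/100 + 9/50 → 7/20
merge 9/50 + 19/100 → 37/100
merge 7/25 + 7/20 → 63/100
merge 37/100 + 63/100 → 1
L = 2/25 + 3/20 + 7/25 + 7/20 + 37/100 + 63/100 + 1 = 143/50 = 2.86 bits/symbol.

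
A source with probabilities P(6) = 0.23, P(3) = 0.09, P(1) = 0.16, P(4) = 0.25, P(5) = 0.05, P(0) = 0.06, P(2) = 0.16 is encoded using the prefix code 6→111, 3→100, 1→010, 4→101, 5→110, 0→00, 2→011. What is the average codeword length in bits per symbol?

L̄ = Σ pᵢ·ℓᵢ = 0.23·3 + 0.09·3 + 0.16·3 + 0.25·3 + 0.05·3 + 0.06·2 + 0.16·3 = 2.94 bits/symbol.

2.94 bits/symbol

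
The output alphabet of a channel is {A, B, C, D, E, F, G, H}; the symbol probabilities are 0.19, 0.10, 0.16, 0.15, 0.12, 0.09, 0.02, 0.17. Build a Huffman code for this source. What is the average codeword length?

2.92 bits/symbol

Repeatedly combine the two least-probable nodes; the expected code length is the sum of the merged weights.
merge 1/50 + 9/100 → 11/100
merge 1/10 + 11/100 → 21/100
merge 3/25 + 3/20 → 27/100
merge 4/25 + 17/100 → 33/100
merge 19/100 + 21/100 → 2/5
merge 27/100 + 33/100 → 3/5
merge 2/5 + 3/5 → 1
L = 11/100 + 21/100 + 27/100 + 33/100 + 2/5 + 3/5 + 1 = 73/25 = 2.92 bits/symbol.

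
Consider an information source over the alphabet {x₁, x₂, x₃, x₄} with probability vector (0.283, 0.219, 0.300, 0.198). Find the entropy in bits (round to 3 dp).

1.979 bits

H = −Σ pᵢ log₂ pᵢ.
−0.283·log₂(0.283) = 0.5154
−0.219·log₂(0.219) = 0.4798
−0.300·log₂(0.300) = 0.5211
−0.198·log₂(0.198) = 0.4626
Sum ≈ 1.9789 → 1.979 bits.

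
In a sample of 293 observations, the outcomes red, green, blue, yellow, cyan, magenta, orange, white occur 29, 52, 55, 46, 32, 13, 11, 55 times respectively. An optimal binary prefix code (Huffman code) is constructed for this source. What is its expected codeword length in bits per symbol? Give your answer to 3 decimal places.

Probabilities are the counts divided by 293.
Repeatedly combine the two least-probable nodes; the expected code length is the sum of the merged weights.
merge 11/293 + 13/293 → 24/293
merge 24/293 + 29/293 → 53/293
merge 32/293 + 46/293 → 78/293
merge 52/293 + 53/293 → 105/293
merge 55/293 + 55/293 → 110/293
merge 78/293 + 105/293 → 183/293
merge 110/293 + 183/293 → 1
L = 24/293 + 53/293 + 78/293 + 105/293 + 110/293 + 183/293 + 1 = 846/293 ≈ 2.887 bits/symbol.

2.887 bits/symbol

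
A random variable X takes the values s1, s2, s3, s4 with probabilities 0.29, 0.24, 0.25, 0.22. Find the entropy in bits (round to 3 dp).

1.993 bits

H = −Σ pᵢ log₂ pᵢ.
−0.29·log₂(0.29) = 0.5179
−0.24·log₂(0.24) = 0.4941
−0.25·log₂(0.25) = 0.5000
−0.22·log₂(0.22) = 0.4806
Sum ≈ 1.9926 → 1.993 bits.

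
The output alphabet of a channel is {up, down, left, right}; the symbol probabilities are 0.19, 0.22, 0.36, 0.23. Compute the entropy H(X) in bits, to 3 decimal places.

H = −Σ pᵢ log₂ pᵢ.
−0.19·log₂(0.19) = 0.4552
−0.22·log₂(0.22) = 0.4806
−0.36·log₂(0.36) = 0.5306
−0.23·log₂(0.23) = 0.4877
Sum ≈ 1.9541 → 1.954 bits.

1.954 bits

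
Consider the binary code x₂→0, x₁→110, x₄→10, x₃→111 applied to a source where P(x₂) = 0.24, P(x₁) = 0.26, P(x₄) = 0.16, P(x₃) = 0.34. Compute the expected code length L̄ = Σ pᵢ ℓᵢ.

2.36 bits/symbol

L̄ = Σ pᵢ·ℓᵢ = 0.24·1 + 0.26·3 + 0.16·2 + 0.34·3 = 2.36 bits/symbol.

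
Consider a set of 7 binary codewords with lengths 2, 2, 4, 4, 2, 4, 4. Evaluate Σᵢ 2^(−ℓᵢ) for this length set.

1

With common denominator 2^4 = 16: Σ 2^(−ℓᵢ) = 4/16 + 4/16 + 1/16 + 1/16 + 4/16 + 1/16 + 1/16 = 16/16 = 1.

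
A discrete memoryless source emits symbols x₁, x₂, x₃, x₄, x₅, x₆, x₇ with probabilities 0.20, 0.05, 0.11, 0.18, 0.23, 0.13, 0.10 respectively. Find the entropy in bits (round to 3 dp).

2.679 bits

H = −Σ pᵢ log₂ pᵢ.
−0.20·log₂(0.20) = 0.4644
−0.05·log₂(0.05) = 0.2161
−0.11·log₂(0.11) = 0.3503
−0.18·log₂(0.18) = 0.4453
−0.23·log₂(0.23) = 0.4877
−0.13·log₂(0.13) = 0.3826
−0.10·log₂(0.10) = 0.3322
Sum ≈ 2.6786 → 2.679 bits.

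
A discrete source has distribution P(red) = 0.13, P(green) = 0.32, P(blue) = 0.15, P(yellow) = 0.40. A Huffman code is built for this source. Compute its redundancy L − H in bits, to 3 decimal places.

0.032 bits

Entropy H = −Σ p log₂ p ≈ 1.8480 bits.
Huffman merges: 13/100+3/20→7/25; 7/25+8/25→3/5; 2/5+3/5→1. L = 47/25 ≈ 1.8800.
L − H = 1.8800 − 1.8480 = 0.032 bits.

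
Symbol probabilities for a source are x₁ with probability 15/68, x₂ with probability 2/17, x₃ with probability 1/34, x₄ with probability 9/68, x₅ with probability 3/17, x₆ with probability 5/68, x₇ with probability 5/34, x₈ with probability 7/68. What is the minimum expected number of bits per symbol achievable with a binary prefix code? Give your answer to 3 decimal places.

2.882 bits/symbol

Repeatedly combine the two least-probable nodes; the expected code length is the sum of the merged weights.
merge 1/34 + 5/68 → 7/68
merge 7/68 + 7/68 → 7/34
merge 2/17 + 9/68 → 1/4
merge 5/34 + 3/17 → 11/34
merge 7/34 + 15/68 → 29/68
merge 1/4 + 11/34 → 39/68
merge 29/68 + 39/68 → 1
L = 7/68 + 7/34 + 1/4 + 11/34 + 29/68 + 39/68 + 1 = 49/17 ≈ 2.882 bits/symbol.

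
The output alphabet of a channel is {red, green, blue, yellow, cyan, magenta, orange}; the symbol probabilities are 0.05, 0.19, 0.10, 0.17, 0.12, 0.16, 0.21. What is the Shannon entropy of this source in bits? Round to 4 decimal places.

2.7010 bits

H = −Σ pᵢ log₂ pᵢ.
−0.05·log₂(0.05) = 0.2161
−0.19·log₂(0.19) = 0.4552
−0.10·log₂(0.10) = 0.3322
−0.17·log₂(0.17) = 0.4346
−0.12·log₂(0.12) = 0.3671
−0.16·log₂(0.16) = 0.4230
−0.21·log₂(0.21) = 0.4728
Sum ≈ 2.7010 → 2.7010 bits.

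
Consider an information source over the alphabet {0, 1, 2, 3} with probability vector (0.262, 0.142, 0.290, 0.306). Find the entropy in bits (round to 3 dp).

1.947 bits

H = −Σ pᵢ log₂ pᵢ.
−0.262·log₂(0.262) = 0.5063
−0.142·log₂(0.142) = 0.3999
−0.290·log₂(0.290) = 0.5179
−0.306·log₂(0.306) = 0.5228
Sum ≈ 1.9468 → 1.947 bits.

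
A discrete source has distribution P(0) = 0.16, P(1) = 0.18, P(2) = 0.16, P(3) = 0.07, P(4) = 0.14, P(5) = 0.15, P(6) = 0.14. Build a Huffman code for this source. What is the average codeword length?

Repeatedly combine the two least-probable nodes; the expected code length is the sum of the merged weights.
merge 7/100 + 7/50 → 21/100
merge 7/50 + 3/20 → 29/100
merge 4/25 + 4/25 → 8/25
merge 9/50 + 21/100 → 39/100
merge 29/100 + 8/25 → 61/100
merge 39/100 + 61/100 → 1
L = 21/100 + 29/100 + 8/25 + 39/100 + 61/100 + 1 = 141/50 = 2.82 bits/symbol.

2.82 bits/symbol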